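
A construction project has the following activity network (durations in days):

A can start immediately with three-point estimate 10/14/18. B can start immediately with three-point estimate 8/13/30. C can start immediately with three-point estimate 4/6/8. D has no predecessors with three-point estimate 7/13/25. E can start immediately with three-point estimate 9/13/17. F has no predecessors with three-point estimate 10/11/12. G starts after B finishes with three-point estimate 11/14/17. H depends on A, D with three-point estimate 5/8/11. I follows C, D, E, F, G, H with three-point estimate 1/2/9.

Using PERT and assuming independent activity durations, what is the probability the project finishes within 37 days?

te_A = (10 + 4·14 + 18)/6 = 84/6 = 14; σ²_A = ((18−10)/6)² = 1.778
te_B = (8 + 4·13 + 30)/6 = 90/6 = 15; σ²_B = ((30−8)/6)² = 13.444
te_C = (4 + 4·6 + 8)/6 = 36/6 = 6; σ²_C = ((8−4)/6)² = 0.444
te_D = (7 + 4·13 + 25)/6 = 84/6 = 14; σ²_D = ((25−7)/6)² = 9.000
te_E = (9 + 4·13 + 17)/6 = 78/6 = 13; σ²_E = ((17−9)/6)² = 1.778
te_F = (10 + 4·11 + 12)/6 = 66/6 = 11; σ²_F = ((12−10)/6)² = 0.111
te_G = (11 + 4·14 + 17)/6 = 84/6 = 14; σ²_G = ((17−11)/6)² = 1.000
te_H = (5 + 4·8 + 11)/6 = 48/6 = 8; σ²_H = ((11−5)/6)² = 1.000
te_I = (1 + 4·2 + 9)/6 = 18/6 = 3; σ²_I = ((9−1)/6)² = 1.778

Forward pass:
ES_A = 0; EF_A = 14
ES_B = 0; EF_B = 15
ES_C = 0; EF_C = 6
ES_D = 0; EF_D = 14
ES_E = 0; EF_E = 13
ES_F = 0; EF_F = 11
ES_G = 15; EF_G = 15+14 = 29
ES_H = max(EF_A=14, EF_D=14) = 14; EF_H = 14+8 = 22
ES_I = max(EF_C=6, EF_D=14, EF_E=13, EF_F=11, EF_G=29, EF_H=22) = 29; EF_I = 29+3 = 32
Expected project duration μ = 32 days. Critical path: B → G → I.

Variance along critical path = 13.444 + 1.000 + 1.778 = 16.222; σ = √16.222 = 4.028 days.
Z = (37 − 32) / 4.028 = 1.241
P(T ≤ 37) = Φ(1.241) ≈ 0.893

0.893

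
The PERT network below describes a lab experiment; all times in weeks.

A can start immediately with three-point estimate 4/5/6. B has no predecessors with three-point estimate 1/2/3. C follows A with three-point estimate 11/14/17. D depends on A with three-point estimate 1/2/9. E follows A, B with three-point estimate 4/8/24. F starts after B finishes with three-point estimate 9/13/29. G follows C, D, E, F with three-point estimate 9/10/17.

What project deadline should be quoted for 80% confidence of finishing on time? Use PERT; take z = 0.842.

te_A = (4 + 4·5 + 6)/6 = 30/6 = 5; σ²_A = ((6−4)/6)² = 0.111
te_B = (1 + 4·2 + 3)/6 = 12/6 = 2; σ²_B = ((3−1)/6)² = 0.111
te_C = (11 + 4·14 + 17)/6 = 84/6 = 14; σ²_C = ((17−11)/6)² = 1.000
te_D = (1 + 4·2 + 9)/6 = 18/6 = 3; σ²_D = ((9−1)/6)² = 1.778
te_E = (4 + 4·8 + 24)/6 = 60/6 = 10; σ²_E = ((24−4)/6)² = 11.111
te_F = (9 + 4·13 + 29)/6 = 90/6 = 15; σ²_F = ((29−9)/6)² = 11.111
te_G = (9 + 4·10 + 17)/6 = 66/6 = 11; σ²_G = ((17−9)/6)² = 1.778

Forward pass:
ES_A = 0; EF_A = 5
ES_B = 0; EF_B = 2
ES_C = 5; EF_C = 5+14 = 19
ES_D = 5; EF_D = 5+3 = 8
ES_E = max(EF_A=5, EF_B=2) = 5; EF_E = 5+10 = 15
ES_F = 2; EF_F = 2+15 = 17
ES_G = max(EF_C=19, EF_D=8, EF_E=15, EF_F=17) = 19; EF_G = 19+11 = 30
Expected project duration μ = 30 weeks. Critical path: A → C → G.

Variance along critical path = 0.111 + 1.000 + 1.778 = 2.889; σ = 1.700 weeks.
D = μ + z·σ = 30 + 0.842·1.700 = 31.4 weeks

31.4 weeks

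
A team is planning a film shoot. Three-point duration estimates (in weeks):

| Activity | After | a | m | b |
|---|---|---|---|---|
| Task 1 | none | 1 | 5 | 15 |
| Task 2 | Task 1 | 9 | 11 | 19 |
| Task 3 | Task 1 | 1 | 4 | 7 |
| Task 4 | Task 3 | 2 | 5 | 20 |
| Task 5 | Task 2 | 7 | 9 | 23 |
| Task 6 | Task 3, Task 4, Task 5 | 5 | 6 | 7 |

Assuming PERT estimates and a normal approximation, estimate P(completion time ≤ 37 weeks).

0.695

te_Task 1 = (1 + 4·5 + 15)/6 = 36/6 = 6; σ²_Task 1 = ((15−1)/6)² = 5.444
te_Task 2 = (9 + 4·11 + 19)/6 = 72/6 = 12; σ²_Task 2 = ((19−9)/6)² = 2.778
te_Task 3 = (1 + 4·4 + 7)/6 = 24/6 = 4; σ²_Task 3 = ((7−1)/6)² = 1.000
te_Task 4 = (2 + 4·5 + 20)/6 = 42/6 = 7; σ²_Task 4 = ((20−2)/6)² = 9.000
te_Task 5 = (7 + 4·9 + 23)/6 = 66/6 = 11; σ²_Task 5 = ((23−7)/6)² = 7.111
te_Task 6 = (5 + 4·6 + 7)/6 = 36/6 = 6; σ²_Task 6 = ((7−5)/6)² = 0.111

Forward pass:
ES_Task 1 = 0; EF_Task 1 = 6
ES_Task 2 = 6; EF_Task 2 = 6+12 = 18
ES_Task 3 = 6; EF_Task 3 = 6+4 = 10
ES_Task 4 = 10; EF_Task 4 = 10+7 = 17
ES_Task 5 = 18; EF_Task 5 = 18+11 = 29
ES_Task 6 = max(EF_Task 3=10, EF_Task 4=17, EF_Task 5=29) = 29; EF_Task 6 = 29+6 = 35
Expected project duration μ = 35 weeks. Critical path: Task 1 → Task 2 → Task 5 → Task 6.

Variance along critical path = 5.444 + 2.778 + 7.111 + 0.111 = 15.444; σ = √15.444 = 3.930 weeks.
Z = (37 − 35) / 3.930 = 0.509
P(T ≤ 37) = Φ(0.509) ≈ 0.695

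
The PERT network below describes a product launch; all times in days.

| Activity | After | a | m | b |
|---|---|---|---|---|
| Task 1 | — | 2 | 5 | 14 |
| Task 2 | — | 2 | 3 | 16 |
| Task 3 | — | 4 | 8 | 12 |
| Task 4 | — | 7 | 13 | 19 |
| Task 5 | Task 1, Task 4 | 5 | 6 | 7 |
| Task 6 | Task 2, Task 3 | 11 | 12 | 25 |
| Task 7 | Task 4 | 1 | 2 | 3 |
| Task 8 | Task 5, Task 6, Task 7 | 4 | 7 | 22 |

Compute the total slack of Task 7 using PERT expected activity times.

7 days

te_Task 1 = (2 + 4·5 + 14)/6 = 36/6 = 6
te_Task 2 = (2 + 4·3 + 16)/6 = 30/6 = 5
te_Task 3 = (4 + 4·8 + 12)/6 = 48/6 = 8
te_Task 4 = (7 + 4·13 + 19)/6 = 78/6 = 13
te_Task 5 = (5 + 4·6 + 7)/6 = 36/6 = 6
te_Task 6 = (11 + 4·12 + 25)/6 = 84/6 = 14
te_Task 7 = (1 + 4·2 + 3)/6 = 12/6 = 2
te_Task 8 = (4 + 4·7 + 22)/6 = 54/6 = 9

Forward pass:
ES_Task 1 = 0; EF_Task 1 = 6
ES_Task 2 = 0; EF_Task 2 = 5
ES_Task 3 = 0; EF_Task 3 = 8
ES_Task 4 = 0; EF_Task 4 = 13
ES_Task 5 = max(EF_Task 1=6, EF_Task 4=13) = 13; EF_Task 5 = 13+6 = 19
ES_Task 6 = max(EF_Task 2=5, EF_Task 3=8) = 8; EF_Task 6 = 8+14 = 22
ES_Task 7 = 13; EF_Task 7 = 13+2 = 15
ES_Task 8 = max(EF_Task 5=19, EF_Task 6=22, EF_Task 7=15) = 22; EF_Task 8 = 22+9 = 31
Expected project duration μ = 31 days. Critical path: Task 3 → Task 6 → Task 8.

Backward pass:
LF_Task 8 = 31; LS_Task 8 = 31−9 = 22
LF_Task 7 = LS_Task 8 = 22; LS_Task 7 = 22−2 = 20
LF_Task 6 = LS_Task 8 = 22; LS_Task 6 = 22−14 = 8
LF_Task 5 = LS_Task 8 = 22; LS_Task 5 = 22−6 = 16
LF_Task 4 = min(LS_Task 5=16, LS_Task 7=20) = 16; LS_Task 4 = 16−13 = 3
LF_Task 3 = LS_Task 6 = 8; LS_Task 3 = 8−8 = 0
LF_Task 2 = LS_Task 6 = 8; LS_Task 2 = 8−5 = 3
LF_Task 1 = LS_Task 5 = 16; LS_Task 1 = 16−6 = 10
Slack_Task 7 = LS_Task 7 − ES_Task 7 = 20 − 13 = 7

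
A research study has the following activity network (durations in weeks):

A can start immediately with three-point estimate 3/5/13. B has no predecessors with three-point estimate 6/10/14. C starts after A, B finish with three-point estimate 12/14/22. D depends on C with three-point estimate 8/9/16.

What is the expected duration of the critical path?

35 weeks

te_A = (3 + 4·5 + 13)/6 = 36/6 = 6
te_B = (6 + 4·10 + 14)/6 = 60/6 = 10
te_C = (12 + 4·14 + 22)/6 = 90/6 = 15
te_D = (8 + 4·9 + 16)/6 = 60/6 = 10

Forward pass:
ES_A = 0; EF_A = 6
ES_B = 0; EF_B = 10
ES_C = max(EF_A=6, EF_B=10) = 10; EF_C = 10+15 = 25
ES_D = 25; EF_D = 25+10 = 35
Expected project duration μ = 35 weeks. Critical path: B → C → D.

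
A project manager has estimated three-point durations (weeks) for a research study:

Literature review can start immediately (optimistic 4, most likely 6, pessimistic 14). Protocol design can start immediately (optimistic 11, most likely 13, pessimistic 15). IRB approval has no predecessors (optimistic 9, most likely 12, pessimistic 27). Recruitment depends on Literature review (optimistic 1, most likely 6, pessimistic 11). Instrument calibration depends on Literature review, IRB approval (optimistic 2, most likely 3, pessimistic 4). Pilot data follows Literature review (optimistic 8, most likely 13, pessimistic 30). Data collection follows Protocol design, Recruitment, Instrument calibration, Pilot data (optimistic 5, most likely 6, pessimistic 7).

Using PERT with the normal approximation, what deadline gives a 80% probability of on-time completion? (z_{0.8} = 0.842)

31.4 weeks

te_Literature review = (4 + 4·6 + 14)/6 = 42/6 = 7; σ²_Literature review = ((14−4)/6)² = 2.778
te_Protocol design = (11 + 4·13 + 15)/6 = 78/6 = 13; σ²_Protocol design = ((15−11)/6)² = 0.444
te_IRB approval = (9 + 4·12 + 27)/6 = 84/6 = 14; σ²_IRB approval = ((27−9)/6)² = 9.000
te_Recruitment = (1 + 4·6 + 11)/6 = 36/6 = 6; σ²_Recruitment = ((11−1)/6)² = 2.778
te_Instrument calibration = (2 + 4·3 + 4)/6 = 18/6 = 3; σ²_Instrument calibration = ((4−2)/6)² = 0.111
te_Pilot data = (8 + 4·13 + 30)/6 = 90/6 = 15; σ²_Pilot data = ((30−8)/6)² = 13.444
te_Data collection = (5 + 4·6 + 7)/6 = 36/6 = 6; σ²_Data collection = ((7−5)/6)² = 0.111

Forward pass:
ES_Literature review = 0; EF_Literature review = 7
ES_Protocol design = 0; EF_Protocol design = 13
ES_IRB approval = 0; EF_IRB approval = 14
ES_Recruitment = 7; EF_Recruitment = 7+6 = 13
ES_Instrument calibration = max(EF_Literature review=7, EF_IRB approval=14) = 14; EF_Instrument calibration = 14+3 = 17
ES_Pilot data = 7; EF_Pilot data = 7+15 = 22
ES_Data collection = max(EF_Protocol design=13, EF_Recruitment=13, EF_Instrument calibration=17, EF_Pilot data=22) = 22; EF_Data collection = 22+6 = 28
Expected project duration μ = 28 weeks. Critical path: Literature review → Pilot data → Data collection.

Variance along critical path = 2.778 + 13.444 + 0.111 = 16.333; σ = 4.041 weeks.
D = μ + z·σ = 28 + 0.842·4.041 = 31.4 weeks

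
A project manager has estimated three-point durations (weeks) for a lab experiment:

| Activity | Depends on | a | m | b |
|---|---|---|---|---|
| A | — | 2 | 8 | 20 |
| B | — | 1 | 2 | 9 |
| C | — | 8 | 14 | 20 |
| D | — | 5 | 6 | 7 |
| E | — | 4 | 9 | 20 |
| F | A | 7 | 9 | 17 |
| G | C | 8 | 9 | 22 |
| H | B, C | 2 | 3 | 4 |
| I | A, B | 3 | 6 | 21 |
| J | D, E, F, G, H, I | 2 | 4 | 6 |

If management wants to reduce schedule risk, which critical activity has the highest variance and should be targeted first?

te_A = (2 + 4·8 + 20)/6 = 54/6 = 9; σ²_A = ((20−2)/6)² = 9.000
te_B = (1 + 4·2 + 9)/6 = 18/6 = 3; σ²_B = ((9−1)/6)² = 1.778
te_C = (8 + 4·14 + 20)/6 = 84/6 = 14; σ²_C = ((20−8)/6)² = 4.000
te_D = (5 + 4·6 + 7)/6 = 36/6 = 6; σ²_D = ((7−5)/6)² = 0.111
te_E = (4 + 4·9 + 20)/6 = 60/6 = 10; σ²_E = ((20−4)/6)² = 7.111
te_F = (7 + 4·9 + 17)/6 = 60/6 = 10; σ²_F = ((17−7)/6)² = 2.778
te_G = (8 + 4·9 + 22)/6 = 66/6 = 11; σ²_G = ((22−8)/6)² = 5.444
te_H = (2 + 4·3 + 4)/6 = 18/6 = 3; σ²_H = ((4−2)/6)² = 0.111
te_I = (3 + 4·6 + 21)/6 = 48/6 = 8; σ²_I = ((21−3)/6)² = 9.000
te_J = (2 + 4·4 + 6)/6 = 24/6 = 4; σ²_J = ((6−2)/6)² = 0.444

Forward pass:
ES_A = 0; EF_A = 9
ES_B = 0; EF_B = 3
ES_C = 0; EF_C = 14
ES_D = 0; EF_D = 6
ES_E = 0; EF_E = 10
ES_F = 9; EF_F = 9+10 = 19
ES_G = 14; EF_G = 14+11 = 25
ES_H = max(EF_B=3, EF_C=14) = 14; EF_H = 14+3 = 17
ES_I = max(EF_A=9, EF_B=3) = 9; EF_I = 9+8 = 17
ES_J = max(EF_D=6, EF_E=10, EF_F=19, EF_G=25, EF_H=17, EF_I=17) = 25; EF_J = 25+4 = 29
Expected project duration μ = 29 weeks. Critical path: C → G → J.

Variances on critical path: σ²_C=4.000, σ²_G=5.444, σ²_J=0.444.
Largest is σ²_G = 5.444.

G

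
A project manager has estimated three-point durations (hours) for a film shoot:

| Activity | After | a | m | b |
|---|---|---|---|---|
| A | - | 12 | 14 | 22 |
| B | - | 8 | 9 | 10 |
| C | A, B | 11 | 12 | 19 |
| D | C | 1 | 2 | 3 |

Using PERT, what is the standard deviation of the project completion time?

te_A = (12 + 4·14 + 22)/6 = 90/6 = 15; σ²_A = ((22−12)/6)² = 2.778
te_B = (8 + 4·9 + 10)/6 = 54/6 = 9; σ²_B = ((10−8)/6)² = 0.111
te_C = (11 + 4·12 + 19)/6 = 78/6 = 13; σ²_C = ((19−11)/6)² = 1.778
te_D = (1 + 4·2 + 3)/6 = 12/6 = 2; σ²_D = ((3−1)/6)² = 0.111

Forward pass:
ES_A = 0; EF_A = 15
ES_B = 0; EF_B = 9
ES_C = max(EF_A=15, EF_B=9) = 15; EF_C = 15+13 = 28
ES_D = 28; EF_D = 28+2 = 30
Expected project duration μ = 30 hours. Critical path: A → C → D.

Variance along critical path = 2.778 + 1.778 + 0.111 = 4.667
σ = √4.667 = 2.160 hours

2.16 hours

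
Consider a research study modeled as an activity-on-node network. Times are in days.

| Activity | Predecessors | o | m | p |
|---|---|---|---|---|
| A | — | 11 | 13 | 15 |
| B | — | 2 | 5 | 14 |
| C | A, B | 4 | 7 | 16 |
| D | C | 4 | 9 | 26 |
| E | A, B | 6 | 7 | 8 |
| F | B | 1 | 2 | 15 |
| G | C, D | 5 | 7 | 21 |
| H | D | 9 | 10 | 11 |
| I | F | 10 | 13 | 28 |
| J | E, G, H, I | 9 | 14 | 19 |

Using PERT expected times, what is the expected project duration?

te_A = (11 + 4·13 + 15)/6 = 78/6 = 13
te_B = (2 + 4·5 + 14)/6 = 36/6 = 6
te_C = (4 + 4·7 + 16)/6 = 48/6 = 8
te_D = (4 + 4·9 + 26)/6 = 66/6 = 11
te_E = (6 + 4·7 + 8)/6 = 42/6 = 7
te_F = (1 + 4·2 + 15)/6 = 24/6 = 4
te_G = (5 + 4·7 + 21)/6 = 54/6 = 9
te_H = (9 + 4·10 + 11)/6 = 60/6 = 10
te_I = (10 + 4·13 + 28)/6 = 90/6 = 15
te_J = (9 + 4·14 + 19)/6 = 84/6 = 14

Forward pass:
ES_A = 0; EF_A = 13
ES_B = 0; EF_B = 6
ES_C = max(EF_A=13, EF_B=6) = 13; EF_C = 13+8 = 21
ES_D = 21; EF_D = 21+11 = 32
ES_E = max(EF_A=13, EF_B=6) = 13; EF_E = 13+7 = 20
ES_F = 6; EF_F = 6+4 = 10
ES_G = max(EF_C=21, EF_D=32) = 32; EF_G = 32+9 = 41
ES_H = 32; EF_H = 32+10 = 42
ES_I = 10; EF_I = 10+15 = 25
ES_J = max(EF_E=20, EF_G=41, EF_H=42, EF_I=25) = 42; EF_J = 42+14 = 56
Expected project duration μ = 56 days. Critical path: A → C → D → H → J.

56 days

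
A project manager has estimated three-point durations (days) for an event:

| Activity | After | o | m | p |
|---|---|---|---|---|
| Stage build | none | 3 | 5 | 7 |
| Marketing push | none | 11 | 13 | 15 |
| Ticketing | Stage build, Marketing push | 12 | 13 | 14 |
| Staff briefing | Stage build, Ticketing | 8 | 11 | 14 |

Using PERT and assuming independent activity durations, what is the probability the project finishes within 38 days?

te_Stage build = (3 + 4·5 + 7)/6 = 30/6 = 5; σ²_Stage build = ((7−3)/6)² = 0.444
te_Marketing push = (11 + 4·13 + 15)/6 = 78/6 = 13; σ²_Marketing push = ((15−11)/6)² = 0.444
te_Ticketing = (12 + 4·13 + 14)/6 = 78/6 = 13; σ²_Ticketing = ((14−12)/6)² = 0.111
te_Staff briefing = (8 + 4·11 + 14)/6 = 66/6 = 11; σ²_Staff briefing = ((14−8)/6)² = 1.000

Forward pass:
ES_Stage build = 0; EF_Stage build = 5
ES_Marketing push = 0; EF_Marketing push = 13
ES_Ticketing = max(EF_Stage build=5, EF_Marketing push=13) = 13; EF_Ticketing = 13+13 = 26
ES_Staff briefing = max(EF_Stage build=5, EF_Ticketing=26) = 26; EF_Staff briefing = 26+11 = 37
Expected project duration μ = 37 days. Critical path: Marketing push → Ticketing → Staff briefing.

Variance along critical path = 0.444 + 0.111 + 1.000 = 1.556; σ = √1.556 = 1.247 days.
Z = (38 − 37) / 1.247 = 0.802
P(T ≤ 38) = Φ(0.802) ≈ 0.789

0.789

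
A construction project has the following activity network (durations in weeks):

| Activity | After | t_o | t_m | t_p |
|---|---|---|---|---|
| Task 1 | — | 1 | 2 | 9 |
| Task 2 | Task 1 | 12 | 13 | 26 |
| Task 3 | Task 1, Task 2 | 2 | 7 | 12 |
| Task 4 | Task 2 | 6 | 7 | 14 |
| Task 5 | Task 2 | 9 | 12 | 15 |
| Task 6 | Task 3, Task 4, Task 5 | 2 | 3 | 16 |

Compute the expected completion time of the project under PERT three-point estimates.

te_Task 1 = (1 + 4·2 + 9)/6 = 18/6 = 3
te_Task 2 = (12 + 4·13 + 26)/6 = 90/6 = 15
te_Task 3 = (2 + 4·7 + 12)/6 = 42/6 = 7
te_Task 4 = (6 + 4·7 + 14)/6 = 48/6 = 8
te_Task 5 = (9 + 4·12 + 15)/6 = 72/6 = 12
te_Task 6 = (2 + 4·3 + 16)/6 = 30/6 = 5

Forward pass:
ES_Task 1 = 0; EF_Task 1 = 3
ES_Task 2 = 3; EF_Task 2 = 3+15 = 18
ES_Task 3 = max(EF_Task 1=3, EF_Task 2=18) = 18; EF_Task 3 = 18+7 = 25
ES_Task 4 = 18; EF_Task 4 = 18+8 = 26
ES_Task 5 = 18; EF_Task 5 = 18+12 = 30
ES_Task 6 = max(EF_Task 3=25, EF_Task 4=26, EF_Task 5=30) = 30; EF_Task 6 = 30+5 = 35
Expected project duration μ = 35 weeks. Critical path: Task 1 → Task 2 → Task 5 → Task 6.

35 weeks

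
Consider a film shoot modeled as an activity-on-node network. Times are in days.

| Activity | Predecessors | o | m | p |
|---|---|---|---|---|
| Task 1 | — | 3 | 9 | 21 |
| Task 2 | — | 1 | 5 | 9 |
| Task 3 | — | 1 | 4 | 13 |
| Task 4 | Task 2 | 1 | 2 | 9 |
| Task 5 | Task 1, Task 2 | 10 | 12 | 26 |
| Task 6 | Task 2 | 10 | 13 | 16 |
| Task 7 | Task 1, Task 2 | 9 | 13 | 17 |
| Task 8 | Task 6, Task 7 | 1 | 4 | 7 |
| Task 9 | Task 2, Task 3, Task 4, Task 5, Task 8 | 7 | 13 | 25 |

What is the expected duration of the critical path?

41 days

te_Task 1 = (3 + 4·9 + 21)/6 = 60/6 = 10
te_Task 2 = (1 + 4·5 + 9)/6 = 30/6 = 5
te_Task 3 = (1 + 4·4 + 13)/6 = 30/6 = 5
te_Task 4 = (1 + 4·2 + 9)/6 = 18/6 = 3
te_Task 5 = (10 + 4·12 + 26)/6 = 84/6 = 14
te_Task 6 = (10 + 4·13 + 16)/6 = 78/6 = 13
te_Task 7 = (9 + 4·13 + 17)/6 = 78/6 = 13
te_Task 8 = (1 + 4·4 + 7)/6 = 24/6 = 4
te_Task 9 = (7 + 4·13 + 25)/6 = 84/6 = 14

Forward pass:
ES_Task 1 = 0; EF_Task 1 = 10
ES_Task 2 = 0; EF_Task 2 = 5
ES_Task 3 = 0; EF_Task 3 = 5
ES_Task 4 = 5; EF_Task 4 = 5+3 = 8
ES_Task 5 = max(EF_Task 1=10, EF_Task 2=5) = 10; EF_Task 5 = 10+14 = 24
ES_Task 6 = 5; EF_Task 6 = 5+13 = 18
ES_Task 7 = max(EF_Task 1=10, EF_Task 2=5) = 10; EF_Task 7 = 10+13 = 23
ES_Task 8 = max(EF_Task 6=18, EF_Task 7=23) = 23; EF_Task 8 = 23+4 = 27
ES_Task 9 = max(EF_Task 2=5, EF_Task 3=5, EF_Task 4=8, EF_Task 5=24, EF_Task 8=27) = 27; EF_Task 9 = 27+14 = 41
Expected project duration μ = 41 days. Critical path: Task 1 → Task 7 → Task 8 → Task 9.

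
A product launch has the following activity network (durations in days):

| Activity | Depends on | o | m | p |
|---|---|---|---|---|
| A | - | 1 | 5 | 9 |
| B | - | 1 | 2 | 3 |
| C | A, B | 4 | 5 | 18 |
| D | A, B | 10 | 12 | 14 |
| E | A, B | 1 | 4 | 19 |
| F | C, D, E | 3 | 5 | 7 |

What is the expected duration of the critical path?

te_A = (1 + 4·5 + 9)/6 = 30/6 = 5
te_B = (1 + 4·2 + 3)/6 = 12/6 = 2
te_C = (4 + 4·5 + 18)/6 = 42/6 = 7
te_D = (10 + 4·12 + 14)/6 = 72/6 = 12
te_E = (1 + 4·4 + 19)/6 = 36/6 = 6
te_F = (3 + 4·5 + 7)/6 = 30/6 = 5

Forward pass:
ES_A = 0; EF_A = 5
ES_B = 0; EF_B = 2
ES_C = max(EF_A=5, EF_B=2) = 5; EF_C = 5+7 = 12
ES_D = max(EF_A=5, EF_B=2) = 5; EF_D = 5+12 = 17
ES_E = max(EF_A=5, EF_B=2) = 5; EF_E = 5+6 = 11
ES_F = max(EF_C=12, EF_D=17, EF_E=11) = 17; EF_F = 17+5 = 22
Expected project duration μ = 22 days. Critical path: A → D → F.

22 days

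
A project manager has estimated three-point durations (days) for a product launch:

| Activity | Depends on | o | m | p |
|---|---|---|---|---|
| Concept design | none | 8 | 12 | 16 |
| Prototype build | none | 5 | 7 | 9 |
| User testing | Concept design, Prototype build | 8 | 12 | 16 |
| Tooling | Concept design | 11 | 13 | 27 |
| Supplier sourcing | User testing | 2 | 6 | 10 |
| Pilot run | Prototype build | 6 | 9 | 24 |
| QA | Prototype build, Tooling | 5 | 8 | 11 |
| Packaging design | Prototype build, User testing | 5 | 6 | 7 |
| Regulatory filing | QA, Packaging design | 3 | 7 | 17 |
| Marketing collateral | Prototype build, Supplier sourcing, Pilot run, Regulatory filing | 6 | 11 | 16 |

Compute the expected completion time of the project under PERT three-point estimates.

54 days

te_Concept design = (8 + 4·12 + 16)/6 = 72/6 = 12
te_Prototype build = (5 + 4·7 + 9)/6 = 42/6 = 7
te_User testing = (8 + 4·12 + 16)/6 = 72/6 = 12
te_Tooling = (11 + 4·13 + 27)/6 = 90/6 = 15
te_Supplier sourcing = (2 + 4·6 + 10)/6 = 36/6 = 6
te_Pilot run = (6 + 4·9 + 24)/6 = 66/6 = 11
te_QA = (5 + 4·8 + 11)/6 = 48/6 = 8
te_Packaging design = (5 + 4·6 + 7)/6 = 36/6 = 6
te_Regulatory filing = (3 + 4·7 + 17)/6 = 48/6 = 8
te_Marketing collateral = (6 + 4·11 + 16)/6 = 66/6 = 11

Forward pass:
ES_Concept design = 0; EF_Concept design = 12
ES_Prototype build = 0; EF_Prototype build = 7
ES_User testing = max(EF_Concept design=12, EF_Prototype build=7) = 12; EF_User testing = 12+12 = 24
ES_Tooling = 12; EF_Tooling = 12+15 = 27
ES_Supplier sourcing = 24; EF_Supplier sourcing = 24+6 = 30
ES_Pilot run = 7; EF_Pilot run = 7+11 = 18
ES_QA = max(EF_Prototype build=7, EF_Tooling=27) = 27; EF_QA = 27+8 = 35
ES_Packaging design = max(EF_Prototype build=7, EF_User testing=24) = 24; EF_Packaging design = 24+6 = 30
ES_Regulatory filing = max(EF_QA=35, EF_Packaging design=30) = 35; EF_Regulatory filing = 35+8 = 43
ES_Marketing collateral = max(EF_Prototype build=7, EF_Supplier sourcing=30, EF_Pilot run=18, EF_Regulatory filing=43) = 43; EF_Marketing collateral = 43+11 = 54
Expected project duration μ = 54 days. Critical path: Concept design → Tooling → QA → Regulatory filing → Marketing collateral.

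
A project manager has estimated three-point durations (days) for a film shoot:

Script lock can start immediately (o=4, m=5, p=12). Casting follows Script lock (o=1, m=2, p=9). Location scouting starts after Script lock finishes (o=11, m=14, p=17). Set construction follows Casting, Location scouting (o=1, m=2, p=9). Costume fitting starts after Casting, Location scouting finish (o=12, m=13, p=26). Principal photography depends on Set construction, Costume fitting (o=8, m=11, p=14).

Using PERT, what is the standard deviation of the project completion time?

3.04 days

te_Script lock = (4 + 4·5 + 12)/6 = 36/6 = 6; σ²_Script lock = ((12−4)/6)² = 1.778
te_Casting = (1 + 4·2 + 9)/6 = 18/6 = 3; σ²_Casting = ((9−1)/6)² = 1.778
te_Location scouting = (11 + 4·14 + 17)/6 = 84/6 = 14; σ²_Location scouting = ((17−11)/6)² = 1.000
te_Set construction = (1 + 4·2 + 9)/6 = 18/6 = 3; σ²_Set construction = ((9−1)/6)² = 1.778
te_Costume fitting = (12 + 4·13 + 26)/6 = 90/6 = 15; σ²_Costume fitting = ((26−12)/6)² = 5.444
te_Principal photography = (8 + 4·11 + 14)/6 = 66/6 = 11; σ²_Principal photography = ((14−8)/6)² = 1.000

Forward pass:
ES_Script lock = 0; EF_Script lock = 6
ES_Casting = 6; EF_Casting = 6+3 = 9
ES_Location scouting = 6; EF_Location scouting = 6+14 = 20
ES_Set construction = max(EF_Casting=9, EF_Location scouting=20) = 20; EF_Set construction = 20+3 = 23
ES_Costume fitting = max(EF_Casting=9, EF_Location scouting=20) = 20; EF_Costume fitting = 20+15 = 35
ES_Principal photography = max(EF_Set construction=23, EF_Costume fitting=35) = 35; EF_Principal photography = 35+11 = 46
Expected project duration μ = 46 days. Critical path: Script lock → Location scouting → Costume fitting → Principal photography.

Variance along critical path = 1.778 + 1.000 + 5.444 + 1.000 = 9.222
σ = √9.222 = 3.037 days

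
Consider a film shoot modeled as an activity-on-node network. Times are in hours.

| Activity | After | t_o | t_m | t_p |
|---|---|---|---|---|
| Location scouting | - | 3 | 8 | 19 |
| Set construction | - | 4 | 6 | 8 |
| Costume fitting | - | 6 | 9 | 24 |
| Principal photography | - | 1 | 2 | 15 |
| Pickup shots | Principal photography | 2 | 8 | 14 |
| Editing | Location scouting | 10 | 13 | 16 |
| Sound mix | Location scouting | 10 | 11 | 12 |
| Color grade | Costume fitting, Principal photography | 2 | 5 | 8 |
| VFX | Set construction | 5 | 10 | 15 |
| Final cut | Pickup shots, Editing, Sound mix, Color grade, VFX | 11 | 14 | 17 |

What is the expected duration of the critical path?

te_Location scouting = (3 + 4·8 + 19)/6 = 54/6 = 9
te_Set construction = (4 + 4·6 + 8)/6 = 36/6 = 6
te_Costume fitting = (6 + 4·9 + 24)/6 = 66/6 = 11
te_Principal photography = (1 + 4·2 + 15)/6 = 24/6 = 4
te_Pickup shots = (2 + 4·8 + 14)/6 = 48/6 = 8
te_Editing = (10 + 4·13 + 16)/6 = 78/6 = 13
te_Sound mix = (10 + 4·11 + 12)/6 = 66/6 = 11
te_Color grade = (2 + 4·5 + 8)/6 = 30/6 = 5
te_VFX = (5 + 4·10 + 15)/6 = 60/6 = 10
te_Final cut = (11 + 4·14 + 17)/6 = 84/6 = 14

Forward pass:
ES_Location scouting = 0; EF_Location scouting = 9
ES_Set construction = 0; EF_Set construction = 6
ES_Costume fitting = 0; EF_Costume fitting = 11
ES_Principal photography = 0; EF_Principal photography = 4
ES_Pickup shots = 4; EF_Pickup shots = 4+8 = 12
ES_Editing = 9; EF_Editing = 9+13 = 22
ES_Sound mix = 9; EF_Sound mix = 9+11 = 20
ES_Color grade = max(EF_Costume fitting=11, EF_Principal photography=4) = 11; EF_Color grade = 11+5 = 16
ES_VFX = 6; EF_VFX = 6+10 = 16
ES_Final cut = max(EF_Pickup shots=12, EF_Editing=22, EF_Sound mix=20, EF_Color grade=16, EF_VFX=16) = 22; EF_Final cut = 22+14 = 36
Expected project duration μ = 36 hours. Critical path: Location scouting → Editing → Final cut.

36 hours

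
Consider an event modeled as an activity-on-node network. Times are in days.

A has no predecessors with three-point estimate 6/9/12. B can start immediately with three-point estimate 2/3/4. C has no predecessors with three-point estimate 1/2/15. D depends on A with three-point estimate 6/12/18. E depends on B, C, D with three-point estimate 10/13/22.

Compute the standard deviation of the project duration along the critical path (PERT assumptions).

te_A = (6 + 4·9 + 12)/6 = 54/6 = 9; σ²_A = ((12−6)/6)² = 1.000
te_B = (2 + 4·3 + 4)/6 = 18/6 = 3; σ²_B = ((4−2)/6)² = 0.111
te_C = (1 + 4·2 + 15)/6 = 24/6 = 4; σ²_C = ((15−1)/6)² = 5.444
te_D = (6 + 4·12 + 18)/6 = 72/6 = 12; σ²_D = ((18−6)/6)² = 4.000
te_E = (10 + 4·13 + 22)/6 = 84/6 = 14; σ²_E = ((22−10)/6)² = 4.000

Forward pass:
ES_A = 0; EF_A = 9
ES_B = 0; EF_B = 3
ES_C = 0; EF_C = 4
ES_D = 9; EF_D = 9+12 = 21
ES_E = max(EF_B=3, EF_C=4, EF_D=21) = 21; EF_E = 21+14 = 35
Expected project duration μ = 35 days. Critical path: A → D → E.

Variance along critical path = 1.000 + 4.000 + 4.000 = 9.000
σ = √9.000 = 3.000 days

3.00 days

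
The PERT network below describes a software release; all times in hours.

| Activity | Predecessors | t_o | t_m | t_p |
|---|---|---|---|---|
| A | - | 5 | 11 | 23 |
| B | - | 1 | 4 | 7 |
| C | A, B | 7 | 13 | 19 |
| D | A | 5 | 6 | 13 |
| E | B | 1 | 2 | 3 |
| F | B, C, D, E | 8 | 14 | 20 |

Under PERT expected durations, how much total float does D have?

6 hours

te_A = (5 + 4·11 + 23)/6 = 72/6 = 12
te_B = (1 + 4·4 + 7)/6 = 24/6 = 4
te_C = (7 + 4·13 + 19)/6 = 78/6 = 13
te_D = (5 + 4·6 + 13)/6 = 42/6 = 7
te_E = (1 + 4·2 + 3)/6 = 12/6 = 2
te_F = (8 + 4·14 + 20)/6 = 84/6 = 14

Forward pass:
ES_A = 0; EF_A = 12
ES_B = 0; EF_B = 4
ES_C = max(EF_A=12, EF_B=4) = 12; EF_C = 12+13 = 25
ES_D = 12; EF_D = 12+7 = 19
ES_E = 4; EF_E = 4+2 = 6
ES_F = max(EF_B=4, EF_C=25, EF_D=19, EF_E=6) = 25; EF_F = 25+14 = 39
Expected project duration μ = 39 hours. Critical path: A → C → F.

Backward pass:
LF_F = 39; LS_F = 39−14 = 25
LF_E = LS_F = 25; LS_E = 25−2 = 23
LF_D = LS_F = 25; LS_D = 25−7 = 18
LF_C = LS_F = 25; LS_C = 25−13 = 12
LF_B = min(LS_C=12, LS_E=23, LS_F=25) = 12; LS_B = 12−4 = 8
LF_A = min(LS_C=12, LS_D=18) = 12; LS_A = 12−12 = 0
Slack_D = LS_D − ES_D = 18 − 12 = 6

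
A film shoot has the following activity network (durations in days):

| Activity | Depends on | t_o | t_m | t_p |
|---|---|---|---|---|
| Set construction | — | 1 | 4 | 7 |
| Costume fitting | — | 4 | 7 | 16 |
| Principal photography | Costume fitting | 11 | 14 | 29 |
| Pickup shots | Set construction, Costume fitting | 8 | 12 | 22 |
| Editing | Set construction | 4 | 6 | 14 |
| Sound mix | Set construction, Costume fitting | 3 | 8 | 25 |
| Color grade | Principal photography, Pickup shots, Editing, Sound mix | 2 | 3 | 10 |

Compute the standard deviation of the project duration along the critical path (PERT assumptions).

3.84 days

te_Set construction = (1 + 4·4 + 7)/6 = 24/6 = 4; σ²_Set construction = ((7−1)/6)² = 1.000
te_Costume fitting = (4 + 4·7 + 16)/6 = 48/6 = 8; σ²_Costume fitting = ((16−4)/6)² = 4.000
te_Principal photography = (11 + 4·14 + 29)/6 = 96/6 = 16; σ²_Principal photography = ((29−11)/6)² = 9.000
te_Pickup shots = (8 + 4·12 + 22)/6 = 78/6 = 13; σ²_Pickup shots = ((22−8)/6)² = 5.444
te_Editing = (4 + 4·6 + 14)/6 = 42/6 = 7; σ²_Editing = ((14−4)/6)² = 2.778
te_Sound mix = (3 + 4·8 + 25)/6 = 60/6 = 10; σ²_Sound mix = ((25−3)/6)² = 13.444
te_Color grade = (2 + 4·3 + 10)/6 = 24/6 = 4; σ²_Color grade = ((10−2)/6)² = 1.778

Forward pass:
ES_Set construction = 0; EF_Set construction = 4
ES_Costume fitting = 0; EF_Costume fitting = 8
ES_Principal photography = 8; EF_Principal photography = 8+16 = 24
ES_Pickup shots = max(EF_Set construction=4, EF_Costume fitting=8) = 8; EF_Pickup shots = 8+13 = 21
ES_Editing = 4; EF_Editing = 4+7 = 11
ES_Sound mix = max(EF_Set construction=4, EF_Costume fitting=8) = 8; EF_Sound mix = 8+10 = 18
ES_Color grade = max(EF_Principal photography=24, EF_Pickup shots=21, EF_Editing=11, EF_Sound mix=18) = 24; EF_Color grade = 24+4 = 28
Expected project duration μ = 28 days. Critical path: Costume fitting → Principal photography → Color grade.

Variance along critical path = 4.000 + 9.000 + 1.778 = 14.778
σ = √14.778 = 3.844 days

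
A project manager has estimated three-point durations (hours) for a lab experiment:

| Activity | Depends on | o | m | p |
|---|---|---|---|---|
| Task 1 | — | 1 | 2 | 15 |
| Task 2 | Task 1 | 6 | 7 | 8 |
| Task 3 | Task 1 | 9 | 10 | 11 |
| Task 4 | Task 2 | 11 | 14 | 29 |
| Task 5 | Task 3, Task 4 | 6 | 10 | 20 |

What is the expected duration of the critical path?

te_Task 1 = (1 + 4·2 + 15)/6 = 24/6 = 4
te_Task 2 = (6 + 4·7 + 8)/6 = 42/6 = 7
te_Task 3 = (9 + 4·10 + 11)/6 = 60/6 = 10
te_Task 4 = (11 + 4·14 + 29)/6 = 96/6 = 16
te_Task 5 = (6 + 4·10 + 20)/6 = 66/6 = 11

Forward pass:
ES_Task 1 = 0; EF_Task 1 = 4
ES_Task 2 = 4; EF_Task 2 = 4+7 = 11
ES_Task 3 = 4; EF_Task 3 = 4+10 = 14
ES_Task 4 = 11; EF_Task 4 = 11+16 = 27
ES_Task 5 = max(EF_Task 3=14, EF_Task 4=27) = 27; EF_Task 5 = 27+11 = 38
Expected project duration μ = 38 hours. Critical path: Task 1 → Task 2 → Task 4 → Task 5.

38 hours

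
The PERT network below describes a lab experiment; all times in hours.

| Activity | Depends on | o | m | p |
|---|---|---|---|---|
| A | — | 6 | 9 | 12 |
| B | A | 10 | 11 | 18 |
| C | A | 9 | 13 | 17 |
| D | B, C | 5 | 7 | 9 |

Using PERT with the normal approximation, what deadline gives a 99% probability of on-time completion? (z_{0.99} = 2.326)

33.2 hours

te_A = (6 + 4·9 + 12)/6 = 54/6 = 9; σ²_A = ((12−6)/6)² = 1.000
te_B = (10 + 4·11 + 18)/6 = 72/6 = 12; σ²_B = ((18−10)/6)² = 1.778
te_C = (9 + 4·13 + 17)/6 = 78/6 = 13; σ²_C = ((17−9)/6)² = 1.778
te_D = (5 + 4·7 + 9)/6 = 42/6 = 7; σ²_D = ((9−5)/6)² = 0.444

Forward pass:
ES_A = 0; EF_A = 9
ES_B = 9; EF_B = 9+12 = 21
ES_C = 9; EF_C = 9+13 = 22
ES_D = max(EF_B=21, EF_C=22) = 22; EF_D = 22+7 = 29
Expected project duration μ = 29 hours. Critical path: A → C → D.

Variance along critical path = 1.000 + 1.778 + 0.444 = 3.222; σ = 1.795 hours.
D = μ + z·σ = 29 + 2.326·1.795 = 33.2 hours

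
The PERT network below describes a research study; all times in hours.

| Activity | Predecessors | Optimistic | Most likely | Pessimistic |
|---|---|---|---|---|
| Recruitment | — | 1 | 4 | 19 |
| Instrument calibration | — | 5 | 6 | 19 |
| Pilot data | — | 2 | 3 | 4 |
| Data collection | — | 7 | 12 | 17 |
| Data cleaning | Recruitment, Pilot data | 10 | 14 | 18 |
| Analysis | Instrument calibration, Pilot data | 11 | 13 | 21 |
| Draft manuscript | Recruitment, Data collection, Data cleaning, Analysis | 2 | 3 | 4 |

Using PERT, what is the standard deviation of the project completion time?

te_Recruitment = (1 + 4·4 + 19)/6 = 36/6 = 6; σ²_Recruitment = ((19−1)/6)² = 9.000
te_Instrument calibration = (5 + 4·6 + 19)/6 = 48/6 = 8; σ²_Instrument calibration = ((19−5)/6)² = 5.444
te_Pilot data = (2 + 4·3 + 4)/6 = 18/6 = 3; σ²_Pilot data = ((4−2)/6)² = 0.111
te_Data collection = (7 + 4·12 + 17)/6 = 72/6 = 12; σ²_Data collection = ((17−7)/6)² = 2.778
te_Data cleaning = (10 + 4·14 + 18)/6 = 84/6 = 14; σ²_Data cleaning = ((18−10)/6)² = 1.778
te_Analysis = (11 + 4·13 + 21)/6 = 84/6 = 14; σ²_Analysis = ((21−11)/6)² = 2.778
te_Draft manuscript = (2 + 4·3 + 4)/6 = 18/6 = 3; σ²_Draft manuscript = ((4−2)/6)² = 0.111

Forward pass:
ES_Recruitment = 0; EF_Recruitment = 6
ES_Instrument calibration = 0; EF_Instrument calibration = 8
ES_Pilot data = 0; EF_Pilot data = 3
ES_Data collection = 0; EF_Data collection = 12
ES_Data cleaning = max(EF_Recruitment=6, EF_Pilot data=3) = 6; EF_Data cleaning = 6+14 = 20
ES_Analysis = max(EF_Instrument calibration=8, EF_Pilot data=3) = 8; EF_Analysis = 8+14 = 22
ES_Draft manuscript = max(EF_Recruitment=6, EF_Data collection=12, EF_Data cleaning=20, EF_Analysis=22) = 22; EF_Draft manuscript = 22+3 = 25
Expected project duration μ = 25 hours. Critical path: Instrument calibration → Analysis → Draft manuscript.

Variance along critical path = 5.444 + 2.778 + 0.111 = 8.333
σ = √8.333 = 2.887 hours

2.89 hours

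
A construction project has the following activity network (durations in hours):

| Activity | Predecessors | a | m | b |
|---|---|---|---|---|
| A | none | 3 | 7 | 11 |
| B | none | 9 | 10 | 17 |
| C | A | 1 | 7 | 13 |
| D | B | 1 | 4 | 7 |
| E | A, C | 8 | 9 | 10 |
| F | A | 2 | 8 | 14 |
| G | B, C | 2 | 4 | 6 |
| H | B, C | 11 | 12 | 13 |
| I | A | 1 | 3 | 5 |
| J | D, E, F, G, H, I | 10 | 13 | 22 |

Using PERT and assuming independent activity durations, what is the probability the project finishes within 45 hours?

0.944

te_A = (3 + 4·7 + 11)/6 = 42/6 = 7; σ²_A = ((11−3)/6)² = 1.778
te_B = (9 + 4·10 + 17)/6 = 66/6 = 11; σ²_B = ((17−9)/6)² = 1.778
te_C = (1 + 4·7 + 13)/6 = 42/6 = 7; σ²_C = ((13−1)/6)² = 4.000
te_D = (1 + 4·4 + 7)/6 = 24/6 = 4; σ²_D = ((7−1)/6)² = 1.000
te_E = (8 + 4·9 + 10)/6 = 54/6 = 9; σ²_E = ((10−8)/6)² = 0.111
te_F = (2 + 4·8 + 14)/6 = 48/6 = 8; σ²_F = ((14−2)/6)² = 4.000
te_G = (2 + 4·4 + 6)/6 = 24/6 = 4; σ²_G = ((6−2)/6)² = 0.444
te_H = (11 + 4·12 + 13)/6 = 72/6 = 12; σ²_H = ((13−11)/6)² = 0.111
te_I = (1 + 4·3 + 5)/6 = 18/6 = 3; σ²_I = ((5−1)/6)² = 0.444
te_J = (10 + 4·13 + 22)/6 = 84/6 = 14; σ²_J = ((22−10)/6)² = 4.000

Forward pass:
ES_A = 0; EF_A = 7
ES_B = 0; EF_B = 11
ES_C = 7; EF_C = 7+7 = 14
ES_D = 11; EF_D = 11+4 = 15
ES_E = max(EF_A=7, EF_C=14) = 14; EF_E = 14+9 = 23
ES_F = 7; EF_F = 7+8 = 15
ES_G = max(EF_B=11, EF_C=14) = 14; EF_G = 14+4 = 18
ES_H = max(EF_B=11, EF_C=14) = 14; EF_H = 14+12 = 26
ES_I = 7; EF_I = 7+3 = 10
ES_J = max(EF_D=15, EF_E=23, EF_F=15, EF_G=18, EF_H=26, EF_I=10) = 26; EF_J = 26+14 = 40
Expected project duration μ = 40 hours. Critical path: A → C → H → J.

Variance along critical path = 1.778 + 4.000 + 0.111 + 4.000 = 9.889; σ = √9.889 = 3.145 hours.
Z = (45 − 40) / 3.145 = 1.590
P(T ≤ 45) = Φ(1.590) ≈ 0.944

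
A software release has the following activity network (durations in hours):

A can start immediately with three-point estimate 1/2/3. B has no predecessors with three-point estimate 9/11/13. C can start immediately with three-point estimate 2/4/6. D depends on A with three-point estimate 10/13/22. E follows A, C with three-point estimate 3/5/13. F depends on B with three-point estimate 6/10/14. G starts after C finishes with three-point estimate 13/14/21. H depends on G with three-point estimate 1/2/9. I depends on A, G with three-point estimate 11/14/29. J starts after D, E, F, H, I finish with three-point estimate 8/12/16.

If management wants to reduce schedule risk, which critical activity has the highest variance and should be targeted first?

te_A = (1 + 4·2 + 3)/6 = 12/6 = 2; σ²_A = ((3−1)/6)² = 0.111
te_B = (9 + 4·11 + 13)/6 = 66/6 = 11; σ²_B = ((13−9)/6)² = 0.444
te_C = (2 + 4·4 + 6)/6 = 24/6 = 4; σ²_C = ((6−2)/6)² = 0.444
te_D = (10 + 4·13 + 22)/6 = 84/6 = 14; σ²_D = ((22−10)/6)² = 4.000
te_E = (3 + 4·5 + 13)/6 = 36/6 = 6; σ²_E = ((13−3)/6)² = 2.778
te_F = (6 + 4·10 + 14)/6 = 60/6 = 10; σ²_F = ((14−6)/6)² = 1.778
te_G = (13 + 4·14 + 21)/6 = 90/6 = 15; σ²_G = ((21−13)/6)² = 1.778
te_H = (1 + 4·2 + 9)/6 = 18/6 = 3; σ²_H = ((9−1)/6)² = 1.778
te_I = (11 + 4·14 + 29)/6 = 96/6 = 16; σ²_I = ((29−11)/6)² = 9.000
te_J = (8 + 4·12 + 16)/6 = 72/6 = 12; σ²_J = ((16−8)/6)² = 1.778

Forward pass:
ES_A = 0; EF_A = 2
ES_B = 0; EF_B = 11
ES_C = 0; EF_C = 4
ES_D = 2; EF_D = 2+14 = 16
ES_E = max(EF_A=2, EF_C=4) = 4; EF_E = 4+6 = 10
ES_F = 11; EF_F = 11+10 = 21
ES_G = 4; EF_G = 4+15 = 19
ES_H = 19; EF_H = 19+3 = 22
ES_I = max(EF_A=2, EF_G=19) = 19; EF_I = 19+16 = 35
ES_J = max(EF_D=16, EF_E=10, EF_F=21, EF_H=22, EF_I=35) = 35; EF_J = 35+12 = 47
Expected project duration μ = 47 hours. Critical path: C → G → I → J.

Variances on critical path: σ²_C=0.444, σ²_G=1.778, σ²_I=9.000, σ²_J=1.778.
Largest is σ²_I = 9.000.

I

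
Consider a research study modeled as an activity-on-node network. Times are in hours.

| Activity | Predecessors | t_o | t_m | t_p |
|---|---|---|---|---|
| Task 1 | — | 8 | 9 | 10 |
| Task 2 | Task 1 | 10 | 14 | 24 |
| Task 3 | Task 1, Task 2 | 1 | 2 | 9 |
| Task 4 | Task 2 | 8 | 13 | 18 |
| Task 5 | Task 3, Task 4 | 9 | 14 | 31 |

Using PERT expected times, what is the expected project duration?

53 hours

te_Task 1 = (8 + 4·9 + 10)/6 = 54/6 = 9
te_Task 2 = (10 + 4·14 + 24)/6 = 90/6 = 15
te_Task 3 = (1 + 4·2 + 9)/6 = 18/6 = 3
te_Task 4 = (8 + 4·13 + 18)/6 = 78/6 = 13
te_Task 5 = (9 + 4·14 + 31)/6 = 96/6 = 16

Forward pass:
ES_Task 1 = 0; EF_Task 1 = 9
ES_Task 2 = 9; EF_Task 2 = 9+15 = 24
ES_Task 3 = max(EF_Task 1=9, EF_Task 2=24) = 24; EF_Task 3 = 24+3 = 27
ES_Task 4 = 24; EF_Task 4 = 24+13 = 37
ES_Task 5 = max(EF_Task 3=27, EF_Task 4=37) = 37; EF_Task 5 = 37+16 = 53
Expected project duration μ = 53 hours. Critical path: Task 1 → Task 2 → Task 4 → Task 5.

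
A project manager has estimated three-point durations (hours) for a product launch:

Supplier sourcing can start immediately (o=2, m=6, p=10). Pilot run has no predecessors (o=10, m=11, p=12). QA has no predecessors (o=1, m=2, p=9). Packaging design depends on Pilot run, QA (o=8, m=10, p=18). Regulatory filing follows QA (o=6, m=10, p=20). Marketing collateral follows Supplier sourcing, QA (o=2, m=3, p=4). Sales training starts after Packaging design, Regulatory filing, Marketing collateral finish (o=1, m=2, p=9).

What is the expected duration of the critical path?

25 hours

te_Supplier sourcing = (2 + 4·6 + 10)/6 = 36/6 = 6
te_Pilot run = (10 + 4·11 + 12)/6 = 66/6 = 11
te_QA = (1 + 4·2 + 9)/6 = 18/6 = 3
te_Packaging design = (8 + 4·10 + 18)/6 = 66/6 = 11
te_Regulatory filing = (6 + 4·10 + 20)/6 = 66/6 = 11
te_Marketing collateral = (2 + 4·3 + 4)/6 = 18/6 = 3
te_Sales training = (1 + 4·2 + 9)/6 = 18/6 = 3

Forward pass:
ES_Supplier sourcing = 0; EF_Supplier sourcing = 6
ES_Pilot run = 0; EF_Pilot run = 11
ES_QA = 0; EF_QA = 3
ES_Packaging design = max(EF_Pilot run=11, EF_QA=3) = 11; EF_Packaging design = 11+11 = 22
ES_Regulatory filing = 3; EF_Regulatory filing = 3+11 = 14
ES_Marketing collateral = max(EF_Supplier sourcing=6, EF_QA=3) = 6; EF_Marketing collateral = 6+3 = 9
ES_Sales training = max(EF_Packaging design=22, EF_Regulatory filing=14, EF_Marketing collateral=9) = 22; EF_Sales training = 22+3 = 25
Expected project duration μ = 25 hours. Critical path: Pilot run → Packaging design → Sales training.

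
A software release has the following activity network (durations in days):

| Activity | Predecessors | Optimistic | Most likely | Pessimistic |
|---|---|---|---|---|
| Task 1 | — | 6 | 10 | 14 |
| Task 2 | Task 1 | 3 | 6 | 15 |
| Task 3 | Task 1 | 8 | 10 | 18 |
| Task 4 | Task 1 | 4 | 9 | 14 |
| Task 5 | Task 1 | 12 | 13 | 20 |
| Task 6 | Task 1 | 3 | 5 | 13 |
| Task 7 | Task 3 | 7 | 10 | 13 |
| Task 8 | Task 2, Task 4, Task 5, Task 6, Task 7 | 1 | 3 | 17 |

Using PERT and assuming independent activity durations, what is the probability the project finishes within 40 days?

0.869

te_Task 1 = (6 + 4·10 + 14)/6 = 60/6 = 10; σ²_Task 1 = ((14−6)/6)² = 1.778
te_Task 2 = (3 + 4·6 + 15)/6 = 42/6 = 7; σ²_Task 2 = ((15−3)/6)² = 4.000
te_Task 3 = (8 + 4·10 + 18)/6 = 66/6 = 11; σ²_Task 3 = ((18−8)/6)² = 2.778
te_Task 4 = (4 + 4·9 + 14)/6 = 54/6 = 9; σ²_Task 4 = ((14−4)/6)² = 2.778
te_Task 5 = (12 + 4·13 + 20)/6 = 84/6 = 14; σ²_Task 5 = ((20−12)/6)² = 1.778
te_Task 6 = (3 + 4·5 + 13)/6 = 36/6 = 6; σ²_Task 6 = ((13−3)/6)² = 2.778
te_Task 7 = (7 + 4·10 + 13)/6 = 60/6 = 10; σ²_Task 7 = ((13−7)/6)² = 1.000
te_Task 8 = (1 + 4·3 + 17)/6 = 30/6 = 5; σ²_Task 8 = ((17−1)/6)² = 7.111

Forward pass:
ES_Task 1 = 0; EF_Task 1 = 10
ES_Task 2 = 10; EF_Task 2 = 10+7 = 17
ES_Task 3 = 10; EF_Task 3 = 10+11 = 21
ES_Task 4 = 10; EF_Task 4 = 10+9 = 19
ES_Task 5 = 10; EF_Task 5 = 10+14 = 24
ES_Task 6 = 10; EF_Task 6 = 10+6 = 16
ES_Task 7 = 21; EF_Task 7 = 21+10 = 31
ES_Task 8 = max(EF_Task 2=17, EF_Task 4=19, EF_Task 5=24, EF_Task 6=16, EF_Task 7=31) = 31; EF_Task 8 = 31+5 = 36
Expected project duration μ = 36 days. Critical path: Task 1 → Task 3 → Task 7 → Task 8.

Variance along critical path = 1.778 + 2.778 + 1.000 + 7.111 = 12.667; σ = √12.667 = 3.559 days.
Z = (40 − 36) / 3.559 = 1.124
P(T ≤ 40) = Φ(1.124) ≈ 0.869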